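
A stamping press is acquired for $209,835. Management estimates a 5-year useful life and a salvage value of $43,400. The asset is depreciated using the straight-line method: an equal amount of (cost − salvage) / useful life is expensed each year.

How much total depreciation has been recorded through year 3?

$99,861

Depreciable base = $209,835 − $43,400 = $166,435.
Annual expense = $166,435 / 5 = $33,287.
End of year 1: book value $176,548.
End of year 2: book value $143,261.
End of year 3: book value $109,974.
Accumulated through year 3 = $209,835 − $109,974 = $99,861.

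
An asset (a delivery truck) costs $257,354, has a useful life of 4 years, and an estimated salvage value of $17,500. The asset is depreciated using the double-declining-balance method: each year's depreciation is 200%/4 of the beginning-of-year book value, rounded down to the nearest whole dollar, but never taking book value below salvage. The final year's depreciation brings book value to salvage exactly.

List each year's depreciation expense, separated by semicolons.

$128,677; $64,338; $32,169; $14,670

Depreciable base = $257,354 − $17,500 = $239,854.
Year 1: ⌊$257,354 × 200%/4⌋ = $128,677. Book value $128,677.
Year 2: ⌊$128,677 × 200%/4⌋ = $64,338. Book value $64,339.
Year 3: ⌊$64,339 × 200%/4⌋ = $32,169. Book value $32,170.
Year 4 (final): $32,170 − $17,500 = $14,670. Book value $17,500.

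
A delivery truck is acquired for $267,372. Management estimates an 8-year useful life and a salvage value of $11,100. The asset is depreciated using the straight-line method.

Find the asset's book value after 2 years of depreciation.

Depreciable base = $267,372 − $11,100 = $256,272.
Annual expense = $256,272 / 8 = $32,034.
End of year 1: book value $235,338.
End of year 2: book value $203,304.

$203,304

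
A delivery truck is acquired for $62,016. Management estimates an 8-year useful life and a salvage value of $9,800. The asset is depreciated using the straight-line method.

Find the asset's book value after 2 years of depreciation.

$48,962

Depreciable base = $62,016 − $9,800 = $52,216.
Annual expense = $52,216 / 8 = $6,527.
End of year 1: book value $55,489.
End of year 2: book value $48,962.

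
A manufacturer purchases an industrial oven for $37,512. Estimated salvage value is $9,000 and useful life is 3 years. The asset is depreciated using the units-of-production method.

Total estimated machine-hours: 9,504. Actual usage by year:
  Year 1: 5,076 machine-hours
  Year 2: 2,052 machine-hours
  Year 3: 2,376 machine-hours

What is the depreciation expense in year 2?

Depreciable base = $37,512 − $9,000 = $28,512.
Rate = $28,512 / 9,504 machine-hours = $3 per machine-hour.
Year 1: 5,076 × $3 = $15,228. Book value $22,284.
Year 2: 2,052 × $3 = $6,156. Book value $16,128.

$6,156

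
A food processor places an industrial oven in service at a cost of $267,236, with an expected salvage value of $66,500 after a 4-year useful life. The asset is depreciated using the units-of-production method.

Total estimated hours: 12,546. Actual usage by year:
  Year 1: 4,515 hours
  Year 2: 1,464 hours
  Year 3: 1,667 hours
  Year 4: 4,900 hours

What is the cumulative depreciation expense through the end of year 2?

Depreciable base = $267,236 − $66,500 = $200,736.
Rate = $200,736 / 12,546 hours = $16 per hour.
Year 1: 4,515 × $16 = $72,240. Book value $194,996.
Year 2: 1,464 × $16 = $23,424. Book value $171,572.
Accumulated through year 2 = $267,236 − $171,572 = $95,664.

$95,664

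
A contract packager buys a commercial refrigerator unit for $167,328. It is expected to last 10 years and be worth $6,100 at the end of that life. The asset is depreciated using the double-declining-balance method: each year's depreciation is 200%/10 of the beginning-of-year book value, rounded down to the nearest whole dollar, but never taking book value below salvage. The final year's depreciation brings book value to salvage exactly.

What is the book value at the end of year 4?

Depreciable base = $167,328 − $6,100 = $161,228.
Year 1: ⌊$167,328 × 200%/10⌋ = $33,465. Book value $133,863.
Year 2: ⌊$133,863 × 200%/10⌋ = $26,772. Book value $107,091.
Year 3: ⌊$107,091 × 200%/10⌋ = $21,418. Book value $85,673.
Year 4: ⌊$85,673 × 200%/10⌋ = $17,134. Book value $68,539.

$68,539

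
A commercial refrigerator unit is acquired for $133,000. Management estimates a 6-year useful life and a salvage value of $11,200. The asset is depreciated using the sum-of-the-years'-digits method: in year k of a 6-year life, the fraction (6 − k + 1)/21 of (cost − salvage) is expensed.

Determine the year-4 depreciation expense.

$17,400

Depreciable base = $133,000 − $11,200 = $121,800.
Sum of the years' digits = 6+5+4+3+2+1 = 21.
Year 1: $121,800 × 6/21 = $34,800. Book value $98,200.
Year 2: $121,800 × 5/21 = $29,000. Book value $69,200.
Year 3: $121,800 × 4/21 = $23,200. Book value $46,000.
Year 4: $121,800 × 3/21 = $17,400. Book value $28,600.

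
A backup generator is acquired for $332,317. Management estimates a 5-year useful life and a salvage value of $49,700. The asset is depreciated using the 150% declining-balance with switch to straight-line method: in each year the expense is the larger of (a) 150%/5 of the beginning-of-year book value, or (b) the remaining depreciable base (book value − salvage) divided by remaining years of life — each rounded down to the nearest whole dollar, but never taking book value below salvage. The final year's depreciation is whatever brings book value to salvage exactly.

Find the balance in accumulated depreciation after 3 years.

Depreciable base = $332,317 − $49,700 = $282,617.
Year 1: DB = ⌊$332,317 × 150%/5⌋ = $99,695; SL = ⌊$282,617/5⌋ = $56,523 → take DB $99,695. Book value $232,622.
Year 2: DB = ⌊$232,622 × 150%/5⌋ = $69,786; SL = ⌊$182,922/4⌋ = $45,730 → take DB $69,786. Book value $162,836.
Year 3: DB = ⌊$162,836 × 150%/5⌋ = $48,850; SL = ⌊$113,136/3⌋ = $37,712 → take DB $48,850. Book value $113,986.
Accumulated through year 3 = $332,317 − $113,986 = $218,331.

$218,331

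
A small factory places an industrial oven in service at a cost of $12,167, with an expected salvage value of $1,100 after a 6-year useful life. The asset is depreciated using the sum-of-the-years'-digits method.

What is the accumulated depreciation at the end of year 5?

$10,540

Depreciable base = $12,167 − $1,100 = $11,067.
Sum of the years' digits = 6+5+4+3+2+1 = 21.
Year 1: $11,067 × 6/21 = $3,162. Book value $9,005.
Year 2: $11,067 × 5/21 = $2,635. Book value $6,370.
Year 3: $11,067 × 4/21 = $2,108. Book value $4,262.
Year 4: $11,067 × 3/21 = $1,581. Book value $2,681.
Year 5: $11,067 × 2/21 = $1,054. Book value $1,627.
Accumulated through year 5 = $12,167 − $1,627 = $10,540.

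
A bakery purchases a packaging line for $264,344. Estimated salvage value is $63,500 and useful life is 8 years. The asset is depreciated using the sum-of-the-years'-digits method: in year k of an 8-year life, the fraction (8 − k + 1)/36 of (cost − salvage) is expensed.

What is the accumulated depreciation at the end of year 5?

Depreciable base = $264,344 − $63,500 = $200,844.
Sum of the years' digits = 8+7+6+5+4+3+2+1 = 36.
Year 1: $200,844 × 8/36 = $44,632. Book value $219,712.
Year 2: $200,844 × 7/36 = $39,053. Book value $180,659.
Year 3: $200,844 × 6/36 = $33,474. Book value $147,185.
Year 4: $200,844 × 5/36 = $27,895. Book value $119,290.
Year 5: $200,844 × 4/36 = $22,316. Book value $96,974.
Accumulated through year 5 = $264,344 − $96,974 = $167,370.

$167,370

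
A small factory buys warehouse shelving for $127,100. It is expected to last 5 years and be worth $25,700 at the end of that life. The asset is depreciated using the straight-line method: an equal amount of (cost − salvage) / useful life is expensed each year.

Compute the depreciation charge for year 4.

$20,280

Depreciable base = $127,100 − $25,700 = $101,400.
Annual expense = $101,400 / 5 = $20,280.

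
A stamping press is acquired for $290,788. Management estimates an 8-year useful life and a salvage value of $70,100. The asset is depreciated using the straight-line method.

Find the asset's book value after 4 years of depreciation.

$180,444

Depreciable base = $290,788 − $70,100 = $220,688.
Annual expense = $220,688 / 8 = $27,586.
End of year 1: book value $263,202.
End of year 2: book value $235,616.
End of year 3: book value $208,030.
End of year 4: book value $180,444.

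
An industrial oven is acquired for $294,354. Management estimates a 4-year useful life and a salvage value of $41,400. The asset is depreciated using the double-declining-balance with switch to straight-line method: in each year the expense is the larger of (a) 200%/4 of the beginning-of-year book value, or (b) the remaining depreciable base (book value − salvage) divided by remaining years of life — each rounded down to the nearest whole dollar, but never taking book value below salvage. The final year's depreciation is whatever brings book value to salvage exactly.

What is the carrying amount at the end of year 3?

$41,400

Depreciable base = $294,354 − $41,400 = $252,954.
Year 1: DB = ⌊$294,354 × 200%/4⌋ = $147,177; SL = ⌊$252,954/4⌋ = $63,238 → take DB $147,177. Book value $147,177.
Year 2: DB = ⌊$147,177 × 200%/4⌋ = $73,588; SL = ⌊$105,777/3⌋ = $35,259 → take DB $73,588. Book value $73,589.
Year 3: DB = ⌊$73,589 × 200%/4⌋ = $36,794; SL = ⌊$32,189/2⌋ = $16,094 → take DB $36,794, capped at $32,189. Book value $41,400.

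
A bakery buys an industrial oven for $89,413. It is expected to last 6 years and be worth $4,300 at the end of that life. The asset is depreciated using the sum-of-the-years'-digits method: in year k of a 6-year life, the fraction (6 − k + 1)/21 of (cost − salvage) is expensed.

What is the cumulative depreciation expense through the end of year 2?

Depreciable base = $89,413 − $4,300 = $85,113.
Sum of the years' digits = 6+5+4+3+2+1 = 21.
Year 1: $85,113 × 6/21 = $24,318. Book value $65,095.
Year 2: $85,113 × 5/21 = $20,265. Book value $44,830.
Accumulated through year 2 = $89,413 − $44,830 = $44,583.

$44,583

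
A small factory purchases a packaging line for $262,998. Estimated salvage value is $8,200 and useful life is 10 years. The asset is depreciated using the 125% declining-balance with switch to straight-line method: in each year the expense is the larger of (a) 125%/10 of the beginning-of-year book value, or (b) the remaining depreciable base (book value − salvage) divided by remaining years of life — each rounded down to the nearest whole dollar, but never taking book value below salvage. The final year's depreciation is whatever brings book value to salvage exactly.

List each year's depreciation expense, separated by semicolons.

Depreciable base = $262,998 − $8,200 = $254,798.
Year 1: DB = ⌊$262,998 × 125%/10⌋ = $32,874; SL = ⌊$254,798/10⌋ = $25,479 → take DB $32,874. Book value $230,124.
Year 2: DB = ⌊$230,124 × 125%/10⌋ = $28,765; SL = ⌊$221,924/9⌋ = $24,658 → take DB $28,765. Book value $201,359.
Year 3: DB = ⌊$201,359 × 125%/10⌋ = $25,169; SL = ⌊$193,159/8⌋ = $24,144 → take DB $25,169. Book value $176,190.
Year 4: DB = ⌊$176,190 × 125%/10⌋ = $22,023; SL = ⌊$167,990/7⌋ = $23,998 → take SL $23,998. Book value $152,192.
Year 5: DB = ⌊$152,192 × 125%/10⌋ = $19,024; SL = ⌊$143,992/6⌋ = $23,998 → take SL $23,998. Book value $128,194.
Year 6: DB = ⌊$128,194 × 125%/10⌋ = $16,024; SL = ⌊$119,994/5⌋ = $23,998 → take SL $23,998. Book value $104,196.
Year 7: DB = ⌊$104,196 × 125%/10⌋ = $13,024; SL = ⌊$95,996/4⌋ = $23,999 → take SL $23,999. Book value $80,197.
Year 8: DB = ⌊$80,197 × 125%/10⌋ = $10,024; SL = ⌊$71,997/3⌋ = $23,999 → take SL $23,999. Book value $56,198.
Year 9: DB = ⌊$56,198 × 125%/10⌋ = $7,024; SL = ⌊$47,998/2⌋ = $23,999 → take SL $23,999. Book value $32,199.
Year 10 (final): $32,199 − $8,200 = $23,999. Book value $8,200.

$32,874; $28,765; $25,169; $23,998; $23,998; $23,998; $23,999; $23,999; $23,999; $23,999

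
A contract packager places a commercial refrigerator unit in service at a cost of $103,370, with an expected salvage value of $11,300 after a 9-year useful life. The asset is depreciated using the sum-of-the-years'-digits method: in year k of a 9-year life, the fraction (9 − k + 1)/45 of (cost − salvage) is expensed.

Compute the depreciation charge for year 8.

Depreciable base = $103,370 − $11,300 = $92,070.
Sum of the years' digits = 9+8+7+6+5+4+3+2+1 = 45.
Year 1: $92,070 × 9/45 = $18,414. Book value $84,956.
Year 2: $92,070 × 8/45 = $16,368. Book value $68,588.
Year 3: $92,070 × 7/45 = $14,322. Book value $54,266.
Year 4: $92,070 × 6/45 = $12,276. Book value $41,990.
Year 5: $92,070 × 5/45 = $10,230. Book value $31,760.
Year 6: $92,070 × 4/45 = $8,184. Book value $23,576.
Year 7: $92,070 × 3/45 = $6,138. Book value $17,438.
Year 8: $92,070 × 2/45 = $4,092. Book value $13,346.

$4,092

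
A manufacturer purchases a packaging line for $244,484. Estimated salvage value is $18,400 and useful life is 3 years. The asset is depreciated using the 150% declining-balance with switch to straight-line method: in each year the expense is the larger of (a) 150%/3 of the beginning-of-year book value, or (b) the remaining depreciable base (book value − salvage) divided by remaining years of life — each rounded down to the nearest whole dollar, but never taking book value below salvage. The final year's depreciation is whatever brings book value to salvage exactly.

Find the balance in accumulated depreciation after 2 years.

$183,363

Depreciable base = $244,484 − $18,400 = $226,084.
Year 1: DB = ⌊$244,484 × 150%/3⌋ = $122,242; SL = ⌊$226,084/3⌋ = $75,361 → take DB $122,242. Book value $122,242.
Year 2: DB = ⌊$122,242 × 150%/3⌋ = $61,121; SL = ⌊$103,842/2⌋ = $51,921 → take DB $61,121. Book value $61,121.
Accumulated through year 2 = $244,484 − $61,121 = $183,363.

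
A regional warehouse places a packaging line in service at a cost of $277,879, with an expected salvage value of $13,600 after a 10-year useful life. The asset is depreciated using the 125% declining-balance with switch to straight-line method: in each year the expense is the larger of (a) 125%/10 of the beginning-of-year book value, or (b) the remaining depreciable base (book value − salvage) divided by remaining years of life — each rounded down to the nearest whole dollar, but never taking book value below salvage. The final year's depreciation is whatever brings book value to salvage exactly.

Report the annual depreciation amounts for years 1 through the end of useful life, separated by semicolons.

$34,734; $30,393; $26,594; $24,651; $24,651; $24,651; $24,651; $24,651; $24,651; $24,652

Depreciable base = $277,879 − $13,600 = $264,279.
Year 1: DB = ⌊$277,879 × 125%/10⌋ = $34,734; SL = ⌊$264,279/10⌋ = $26,427 → take DB $34,734. Book value $243,145.
Year 2: DB = ⌊$243,145 × 125%/10⌋ = $30,393; SL = ⌊$229,545/9⌋ = $25,505 → take DB $30,393. Book value $212,752.
Year 3: DB = ⌊$212,752 × 125%/10⌋ = $26,594; SL = ⌊$199,152/8⌋ = $24,894 → take DB $26,594. Book value $186,158.
Year 4: DB = ⌊$186,158 × 125%/10⌋ = $23,269; SL = ⌊$172,558/7⌋ = $24,651 → take SL $24,651. Book value $161,507.
Year 5: DB = ⌊$161,507 × 125%/10⌋ = $20,188; SL = ⌊$147,907/6⌋ = $24,651 → take SL $24,651. Book value $136,856.
Year 6: DB = ⌊$136,856 × 125%/10⌋ = $17,107; SL = ⌊$123,256/5⌋ = $24,651 → take SL $24,651. Book value $112,205.
Year 7: DB = ⌊$112,205 × 125%/10⌋ = $14,025; SL = ⌊$98,605/4⌋ = $24,651 → take SL $24,651. Book value $87,554.
Year 8: DB = ⌊$87,554 × 125%/10⌋ = $10,944; SL = ⌊$73,954/3⌋ = $24,651 → take SL $24,651. Book value $62,903.
Year 9: DB = ⌊$62,903 × 125%/10⌋ = $7,862; SL = ⌊$49,303/2⌋ = $24,651 → take SL $24,651. Book value $38,252.
Year 10 (final): $38,252 − $13,600 = $24,652. Book value $13,600.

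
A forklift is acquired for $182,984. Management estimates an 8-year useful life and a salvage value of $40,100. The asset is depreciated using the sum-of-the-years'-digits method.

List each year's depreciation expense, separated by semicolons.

$31,752; $27,783; $23,814; $19,845; $15,876; $11,907; $7,938; $3,969

Depreciable base = $182,984 − $40,100 = $142,884.
Sum of the years' digits = 8+7+6+5+4+3+2+1 = 36.
Year 1: $142,884 × 8/36 = $31,752. Book value $151,232.
Year 2: $142,884 × 7/36 = $27,783. Book value $123,449.
Year 3: $142,884 × 6/36 = $23,814. Book value $99,635.
Year 4: $142,884 × 5/36 = $19,845. Book value $79,790.
Year 5: $142,884 × 4/36 = $15,876. Book value $63,914.
Year 6: $142,884 × 3/36 = $11,907. Book value $52,007.
Year 7: $142,884 × 2/36 = $7,938. Book value $44,069.
Year 8: $142,884 × 1/36 = $3,969. Book value $40,100.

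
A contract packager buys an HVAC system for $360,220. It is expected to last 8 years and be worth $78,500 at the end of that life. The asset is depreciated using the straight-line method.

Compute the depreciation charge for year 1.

Depreciable base = $360,220 − $78,500 = $281,720.
Annual expense = $281,720 / 8 = $35,215.

$35,215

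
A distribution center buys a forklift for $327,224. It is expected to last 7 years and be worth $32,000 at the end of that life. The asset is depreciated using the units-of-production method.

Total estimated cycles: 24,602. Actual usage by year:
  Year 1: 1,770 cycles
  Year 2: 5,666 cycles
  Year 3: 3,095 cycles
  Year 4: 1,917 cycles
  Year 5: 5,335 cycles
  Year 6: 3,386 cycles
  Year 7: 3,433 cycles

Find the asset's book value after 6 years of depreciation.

$73,196

Depreciable base = $327,224 − $32,000 = $295,224.
Rate = $295,224 / 24,602 cycles = $12 per cycle.
Year 1: 1,770 × $12 = $21,240. Book value $305,984.
Year 2: 5,666 × $12 = $67,992. Book value $237,992.
Year 3: 3,095 × $12 = $37,140. Book value $200,852.
Year 4: 1,917 × $12 = $23,004. Book value $177,848.
Year 5: 5,335 × $12 = $64,020. Book value $113,828.
Year 6: 3,386 × $12 = $40,632. Book value $73,196.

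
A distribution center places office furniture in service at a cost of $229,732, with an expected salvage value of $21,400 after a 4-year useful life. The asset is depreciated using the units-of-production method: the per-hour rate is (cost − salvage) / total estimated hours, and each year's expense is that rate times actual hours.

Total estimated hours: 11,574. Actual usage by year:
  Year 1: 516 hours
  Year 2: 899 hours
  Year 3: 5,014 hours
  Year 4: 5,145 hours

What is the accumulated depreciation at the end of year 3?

Depreciable base = $229,732 − $21,400 = $208,332.
Rate = $208,332 / 11,574 hours = $18 per hour.
Year 1: 516 × $18 = $9,288. Book value $220,444.
Year 2: 899 × $18 = $16,182. Book value $204,262.
Year 3: 5,014 × $18 = $90,252. Book value $114,010.
Accumulated through year 3 = $229,732 − $114,010 = $115,722.

$115,722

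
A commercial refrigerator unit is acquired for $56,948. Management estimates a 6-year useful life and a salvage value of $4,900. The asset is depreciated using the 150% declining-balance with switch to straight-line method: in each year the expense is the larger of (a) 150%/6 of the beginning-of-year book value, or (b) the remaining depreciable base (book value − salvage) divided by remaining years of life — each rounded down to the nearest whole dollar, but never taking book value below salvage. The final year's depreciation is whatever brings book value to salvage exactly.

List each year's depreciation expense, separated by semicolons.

$14,237; $10,677; $8,008; $6,375; $6,375; $6,376

Depreciable base = $56,948 − $4,900 = $52,048.
Year 1: DB = ⌊$56,948 × 150%/6⌋ = $14,237; SL = ⌊$52,048/6⌋ = $8,674 → take DB $14,237. Book value $42,711.
Year 2: DB = ⌊$42,711 × 150%/6⌋ = $10,677; SL = ⌊$37,811/5⌋ = $7,562 → take DB $10,677. Book value $32,034.
Year 3: DB = ⌊$32,034 × 150%/6⌋ = $8,008; SL = ⌊$27,134/4⌋ = $6,783 → take DB $8,008. Book value $24,026.
Year 4: DB = ⌊$24,026 × 150%/6⌋ = $6,006; SL = ⌊$19,126/3⌋ = $6,375 → take SL $6,375. Book value $17,651.
Year 5: DB = ⌊$17,651 × 150%/6⌋ = $4,412; SL = ⌊$12,751/2⌋ = $6,375 → take SL $6,375. Book value $11,276.
Year 6 (final): $11,276 − $4,900 = $6,376. Book value $4,900.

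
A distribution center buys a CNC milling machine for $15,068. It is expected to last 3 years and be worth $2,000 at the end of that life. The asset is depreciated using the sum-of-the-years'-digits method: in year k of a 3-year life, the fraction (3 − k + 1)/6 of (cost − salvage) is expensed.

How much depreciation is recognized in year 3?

Depreciable base = $15,068 − $2,000 = $13,068.
Sum of the years' digits = 3+2+1 = 6.
Year 1: $13,068 × 3/6 = $6,534. Book value $8,534.
Year 2: $13,068 × 2/6 = $4,356. Book value $4,178.
Year 3: $13,068 × 1/6 = $2,178. Book value $2,000.

$2,178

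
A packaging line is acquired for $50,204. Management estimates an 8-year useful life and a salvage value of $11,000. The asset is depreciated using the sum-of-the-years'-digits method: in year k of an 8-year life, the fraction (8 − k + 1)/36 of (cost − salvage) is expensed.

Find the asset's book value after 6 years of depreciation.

Depreciable base = $50,204 − $11,000 = $39,204.
Sum of the years' digits = 8+7+6+5+4+3+2+1 = 36.
Year 1: $39,204 × 8/36 = $8,712. Book value $41,492.
Year 2: $39,204 × 7/36 = $7,623. Book value $33,869.
Year 3: $39,204 × 6/36 = $6,534. Book value $27,335.
Year 4: $39,204 × 5/36 = $5,445. Book value $21,890.
Year 5: $39,204 × 4/36 = $4,356. Book value $17,534.
Year 6: $39,204 × 3/36 = $3,267. Book value $14,267.

$14,267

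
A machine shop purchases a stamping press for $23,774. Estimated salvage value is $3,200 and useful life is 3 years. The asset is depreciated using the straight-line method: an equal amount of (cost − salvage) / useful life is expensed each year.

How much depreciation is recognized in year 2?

Depreciable base = $23,774 − $3,200 = $20,574.
Annual expense = $20,574 / 3 = $6,858.

$6,858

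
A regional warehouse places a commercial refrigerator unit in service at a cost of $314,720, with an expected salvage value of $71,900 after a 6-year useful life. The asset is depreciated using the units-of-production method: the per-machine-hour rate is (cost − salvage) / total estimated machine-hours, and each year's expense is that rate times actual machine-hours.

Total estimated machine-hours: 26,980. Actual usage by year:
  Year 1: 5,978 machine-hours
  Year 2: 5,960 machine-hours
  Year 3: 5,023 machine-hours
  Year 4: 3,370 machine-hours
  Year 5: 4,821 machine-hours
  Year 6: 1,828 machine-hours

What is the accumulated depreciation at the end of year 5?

$226,368

Depreciable base = $314,720 − $71,900 = $242,820.
Rate = $242,820 / 26,980 machine-hours = $9 per machine-hour.
Year 1: 5,978 × $9 = $53,802. Book value $260,918.
Year 2: 5,960 × $9 = $53,640. Book value $207,278.
Year 3: 5,023 × $9 = $45,207. Book value $162,071.
Year 4: 3,370 × $9 = $30,330. Book value $131,741.
Year 5: 4,821 × $9 = $43,389. Book value $88,352.
Accumulated through year 5 = $314,720 − $88,352 = $226,368.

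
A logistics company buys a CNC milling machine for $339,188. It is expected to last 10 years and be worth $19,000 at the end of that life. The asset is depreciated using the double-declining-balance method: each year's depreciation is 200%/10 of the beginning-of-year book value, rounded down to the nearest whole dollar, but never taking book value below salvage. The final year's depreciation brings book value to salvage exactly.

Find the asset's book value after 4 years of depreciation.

$138,932

Depreciable base = $339,188 − $19,000 = $320,188.
Year 1: ⌊$339,188 × 200%/10⌋ = $67,837. Book value $271,351.
Year 2: ⌊$271,351 × 200%/10⌋ = $54,270. Book value $217,081.
Year 3: ⌊$217,081 × 200%/10⌋ = $43,416. Book value $173,665.
Year 4: ⌊$173,665 × 200%/10⌋ = $34,733. Book value $138,932.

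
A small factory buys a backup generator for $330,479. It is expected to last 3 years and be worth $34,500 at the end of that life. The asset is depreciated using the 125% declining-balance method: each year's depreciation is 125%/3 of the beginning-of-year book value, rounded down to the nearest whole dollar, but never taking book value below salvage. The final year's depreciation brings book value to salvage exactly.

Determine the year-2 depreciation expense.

Depreciable base = $330,479 − $34,500 = $295,979.
Year 1: ⌊$330,479 × 125%/3⌋ = $137,699. Book value $192,780.
Year 2: ⌊$192,780 × 125%/3⌋ = $80,325. Book value $112,455.

$80,325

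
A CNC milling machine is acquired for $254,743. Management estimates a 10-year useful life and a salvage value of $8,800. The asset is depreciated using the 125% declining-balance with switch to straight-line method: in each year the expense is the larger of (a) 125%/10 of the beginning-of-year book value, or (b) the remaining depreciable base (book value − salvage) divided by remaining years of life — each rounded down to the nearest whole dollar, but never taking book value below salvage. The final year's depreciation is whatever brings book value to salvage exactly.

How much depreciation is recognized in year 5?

$23,123

Depreciable base = $254,743 − $8,800 = $245,943.
Year 1: DB = ⌊$254,743 × 125%/10⌋ = $31,842; SL = ⌊$245,943/10⌋ = $24,594 → take DB $31,842. Book value $222,901.
Year 2: DB = ⌊$222,901 × 125%/10⌋ = $27,862; SL = ⌊$214,101/9⌋ = $23,789 → take DB $27,862. Book value $195,039.
Year 3: DB = ⌊$195,039 × 125%/10⌋ = $24,379; SL = ⌊$186,239/8⌋ = $23,279 → take DB $24,379. Book value $170,660.
Year 4: DB = ⌊$170,660 × 125%/10⌋ = $21,332; SL = ⌊$161,860/7⌋ = $23,122 → take SL $23,122. Book value $147,538.
Year 5: DB = ⌊$147,538 × 125%/10⌋ = $18,442; SL = ⌊$138,738/6⌋ = $23,123 → take SL $23,123. Book value $124,415.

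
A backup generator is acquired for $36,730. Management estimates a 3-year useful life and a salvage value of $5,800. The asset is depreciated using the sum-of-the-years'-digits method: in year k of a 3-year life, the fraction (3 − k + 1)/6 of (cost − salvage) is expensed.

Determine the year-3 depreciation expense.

Depreciable base = $36,730 − $5,800 = $30,930.
Sum of the years' digits = 3+2+1 = 6.
Year 1: $30,930 × 3/6 = $15,465. Book value $21,265.
Year 2: $30,930 × 2/6 = $10,310. Book value $10,955.
Year 3: $30,930 × 1/6 = $5,155. Book value $5,800.

$5,155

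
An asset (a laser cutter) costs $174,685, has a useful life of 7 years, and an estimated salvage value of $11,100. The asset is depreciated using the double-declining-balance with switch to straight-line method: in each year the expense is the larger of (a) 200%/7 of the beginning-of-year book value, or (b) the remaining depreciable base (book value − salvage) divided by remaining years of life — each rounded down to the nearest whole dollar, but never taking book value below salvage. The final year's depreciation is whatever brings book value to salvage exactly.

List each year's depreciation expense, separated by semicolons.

Depreciable base = $174,685 − $11,100 = $163,585.
Year 1: DB = ⌊$174,685 × 200%/7⌋ = $49,910; SL = ⌊$163,585/7⌋ = $23,369 → take DB $49,910. Book value $124,775.
Year 2: DB = ⌊$124,775 × 200%/7⌋ = $35,650; SL = ⌊$113,675/6⌋ = $18,945 → take DB $35,650. Book value $89,125.
Year 3: DB = ⌊$89,125 × 200%/7⌋ = $25,464; SL = ⌊$78,025/5⌋ = $15,605 → take DB $25,464. Book value $63,661.
Year 4: DB = ⌊$63,661 × 200%/7⌋ = $18,188; SL = ⌊$52,561/4⌋ = $13,140 → take DB $18,188. Book value $45,473.
Year 5: DB = ⌊$45,473 × 200%/7⌋ = $12,992; SL = ⌊$34,373/3⌋ = $11,457 → take DB $12,992. Book value $32,481.
Year 6: DB = ⌊$32,481 × 200%/7⌋ = $9,280; SL = ⌊$21,381/2⌋ = $10,690 → take SL $10,690. Book value $21,791.
Year 7 (final): $21,791 − $11,100 = $10,691. Book value $11,100.

$49,910; $35,650; $25,464; $18,188; $12,992; $10,690; $10,691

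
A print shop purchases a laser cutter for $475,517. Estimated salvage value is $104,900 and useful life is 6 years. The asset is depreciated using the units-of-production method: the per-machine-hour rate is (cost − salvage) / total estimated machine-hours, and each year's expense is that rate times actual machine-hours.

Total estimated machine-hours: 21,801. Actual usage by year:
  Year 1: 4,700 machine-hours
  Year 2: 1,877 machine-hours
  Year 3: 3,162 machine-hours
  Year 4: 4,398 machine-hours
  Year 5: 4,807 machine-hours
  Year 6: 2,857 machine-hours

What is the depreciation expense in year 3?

Depreciable base = $475,517 − $104,900 = $370,617.
Rate = $370,617 / 21,801 machine-hours = $17 per machine-hour.
Year 1: 4,700 × $17 = $79,900. Book value $395,617.
Year 2: 1,877 × $17 = $31,909. Book value $363,708.
Year 3: 3,162 × $17 = $53,754. Book value $309,954.

$53,754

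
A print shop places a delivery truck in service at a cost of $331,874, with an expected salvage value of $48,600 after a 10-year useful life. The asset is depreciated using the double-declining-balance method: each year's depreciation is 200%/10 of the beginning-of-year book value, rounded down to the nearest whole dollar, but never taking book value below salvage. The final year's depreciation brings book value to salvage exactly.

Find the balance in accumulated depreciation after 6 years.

$244,874

Depreciable base = $331,874 − $48,600 = $283,274.
Year 1: ⌊$331,874 × 200%/10⌋ = $66,374. Book value $265,500.
Year 2: ⌊$265,500 × 200%/10⌋ = $53,100. Book value $212,400.
Year 3: ⌊$212,400 × 200%/10⌋ = $42,480. Book value $169,920.
Year 4: ⌊$169,920 × 200%/10⌋ = $33,984. Book value $135,936.
Year 5: ⌊$135,936 × 200%/10⌋ = $27,187. Book value $108,749.
Year 6: ⌊$108,749 × 200%/10⌋ = $21,749. Book value $87,000.
Accumulated through year 6 = $331,874 − $87,000 = $244,874.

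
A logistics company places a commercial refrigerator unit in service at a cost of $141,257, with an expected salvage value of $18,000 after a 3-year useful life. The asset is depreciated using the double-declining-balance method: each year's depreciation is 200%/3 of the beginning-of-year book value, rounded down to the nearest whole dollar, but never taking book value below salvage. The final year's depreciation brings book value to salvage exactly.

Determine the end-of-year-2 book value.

$18,000

Depreciable base = $141,257 − $18,000 = $123,257.
Year 1: ⌊$141,257 × 200%/3⌋ = $94,171. Book value $47,086.
Year 2: ⌊$47,086 × 200%/3⌋ = $31,390, capped at $29,086. Book value $18,000.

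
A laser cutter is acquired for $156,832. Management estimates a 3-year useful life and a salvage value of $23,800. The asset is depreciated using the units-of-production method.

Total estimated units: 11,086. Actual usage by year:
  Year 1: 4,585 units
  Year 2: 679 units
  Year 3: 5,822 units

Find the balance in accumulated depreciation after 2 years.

$63,168

Depreciable base = $156,832 − $23,800 = $133,032.
Rate = $133,032 / 11,086 units = $12 per unit.
Year 1: 4,585 × $12 = $55,020. Book value $101,812.
Year 2: 679 × $12 = $8,148. Book value $93,664.
Accumulated through year 2 = $156,832 − $93,664 = $63,168.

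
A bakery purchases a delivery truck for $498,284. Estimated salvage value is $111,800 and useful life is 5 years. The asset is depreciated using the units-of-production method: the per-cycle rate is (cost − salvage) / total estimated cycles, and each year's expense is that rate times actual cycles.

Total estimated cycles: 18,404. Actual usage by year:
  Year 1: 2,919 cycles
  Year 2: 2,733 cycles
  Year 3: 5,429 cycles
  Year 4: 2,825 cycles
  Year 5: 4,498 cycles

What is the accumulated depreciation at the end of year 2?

Depreciable base = $498,284 − $111,800 = $386,484.
Rate = $386,484 / 18,404 cycles = $21 per cycle.
Year 1: 2,919 × $21 = $61,299. Book value $436,985.
Year 2: 2,733 × $21 = $57,393. Book value $379,592.
Accumulated through year 2 = $498,284 − $379,592 = $118,692.

$118,692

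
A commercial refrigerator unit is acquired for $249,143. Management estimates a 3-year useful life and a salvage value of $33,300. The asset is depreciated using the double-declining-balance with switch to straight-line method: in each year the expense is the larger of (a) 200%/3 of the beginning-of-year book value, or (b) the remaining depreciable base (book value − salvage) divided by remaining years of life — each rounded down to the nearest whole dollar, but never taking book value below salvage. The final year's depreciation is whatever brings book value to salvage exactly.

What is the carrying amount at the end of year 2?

$33,300

Depreciable base = $249,143 − $33,300 = $215,843.
Year 1: DB = ⌊$249,143 × 200%/3⌋ = $166,095; SL = ⌊$215,843/3⌋ = $71,947 → take DB $166,095. Book value $83,048.
Year 2: DB = ⌊$83,048 × 200%/3⌋ = $55,365; SL = ⌊$49,748/2⌋ = $24,874 → take DB $55,365, capped at $49,748. Book value $33,300.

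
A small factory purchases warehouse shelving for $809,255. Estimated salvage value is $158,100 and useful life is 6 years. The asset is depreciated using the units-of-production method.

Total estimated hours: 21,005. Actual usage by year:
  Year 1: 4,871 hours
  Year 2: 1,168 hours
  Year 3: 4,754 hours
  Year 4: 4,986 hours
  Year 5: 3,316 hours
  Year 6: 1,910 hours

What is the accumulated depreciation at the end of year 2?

Depreciable base = $809,255 − $158,100 = $651,155.
Rate = $651,155 / 21,005 hours = $31 per hour.
Year 1: 4,871 × $31 = $151,001. Book value $658,254.
Year 2: 1,168 × $31 = $36,208. Book value $622,046.
Accumulated through year 2 = $809,255 − $622,046 = $187,209.

$187,209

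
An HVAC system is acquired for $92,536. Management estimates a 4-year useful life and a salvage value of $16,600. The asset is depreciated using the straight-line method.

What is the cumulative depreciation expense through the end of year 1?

$18,984

Depreciable base = $92,536 − $16,600 = $75,936.
Annual expense = $75,936 / 4 = $18,984.
End of year 1: book value $73,552.
Accumulated through year 1 = $92,536 − $73,552 = $18,984.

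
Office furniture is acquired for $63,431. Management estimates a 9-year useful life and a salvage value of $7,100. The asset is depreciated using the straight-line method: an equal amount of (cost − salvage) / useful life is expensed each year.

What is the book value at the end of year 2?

$50,913

Depreciable base = $63,431 − $7,100 = $56,331.
Annual expense = $56,331 / 9 = $6,259.
End of year 1: book value $57,172.
End of year 2: book value $50,913.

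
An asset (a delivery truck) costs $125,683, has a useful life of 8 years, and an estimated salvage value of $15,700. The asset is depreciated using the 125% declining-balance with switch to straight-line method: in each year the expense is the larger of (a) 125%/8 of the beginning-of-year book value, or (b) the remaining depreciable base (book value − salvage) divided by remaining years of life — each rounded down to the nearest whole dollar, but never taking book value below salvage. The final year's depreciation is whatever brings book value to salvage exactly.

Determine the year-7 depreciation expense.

Depreciable base = $125,683 − $15,700 = $109,983.
Year 1: DB = ⌊$125,683 × 125%/8⌋ = $19,637; SL = ⌊$109,983/8⌋ = $13,747 → take DB $19,637. Book value $106,046.
Year 2: DB = ⌊$106,046 × 125%/8⌋ = $16,569; SL = ⌊$90,346/7⌋ = $12,906 → take DB $16,569. Book value $89,477.
Year 3: DB = ⌊$89,477 × 125%/8⌋ = $13,980; SL = ⌊$73,777/6⌋ = $12,296 → take DB $13,980. Book value $75,497.
Year 4: DB = ⌊$75,497 × 125%/8⌋ = $11,796; SL = ⌊$59,797/5⌋ = $11,959 → take SL $11,959. Book value $63,538.
Year 5: DB = ⌊$63,538 × 125%/8⌋ = $9,927; SL = ⌊$47,838/4⌋ = $11,959 → take SL $11,959. Book value $51,579.
Year 6: DB = ⌊$51,579 × 125%/8⌋ = $8,059; SL = ⌊$35,879/3⌋ = $11,959 → take SL $11,959. Book value $39,620.
Year 7: DB = ⌊$39,620 × 125%/8⌋ = $6,190; SL = ⌊$23,920/2⌋ = $11,960 → take SL $11,960. Book value $27,660.

$11,960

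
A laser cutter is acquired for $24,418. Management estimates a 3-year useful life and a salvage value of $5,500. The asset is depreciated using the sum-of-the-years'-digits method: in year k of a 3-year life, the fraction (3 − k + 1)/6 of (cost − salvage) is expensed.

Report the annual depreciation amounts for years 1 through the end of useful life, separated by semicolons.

Depreciable base = $24,418 − $5,500 = $18,918.
Sum of the years' digits = 3+2+1 = 6.
Year 1: $18,918 × 3/6 = $9,459. Book value $14,959.
Year 2: $18,918 × 2/6 = $6,306. Book value $8,653.
Year 3: $18,918 × 1/6 = $3,153. Book value $5,500.

$9,459; $6,306; $3,153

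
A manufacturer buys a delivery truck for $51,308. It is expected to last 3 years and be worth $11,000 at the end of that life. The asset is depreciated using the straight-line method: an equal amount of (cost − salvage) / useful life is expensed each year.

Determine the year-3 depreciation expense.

$13,436

Depreciable base = $51,308 − $11,000 = $40,308.
Annual expense = $40,308 / 3 = $13,436.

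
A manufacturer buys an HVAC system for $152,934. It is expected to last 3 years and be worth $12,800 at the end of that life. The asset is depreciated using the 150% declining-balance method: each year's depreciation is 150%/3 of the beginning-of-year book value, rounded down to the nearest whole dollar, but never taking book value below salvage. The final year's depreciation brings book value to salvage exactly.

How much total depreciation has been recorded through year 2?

Depreciable base = $152,934 − $12,800 = $140,134.
Year 1: ⌊$152,934 × 150%/3⌋ = $76,467. Book value $76,467.
Year 2: ⌊$76,467 × 150%/3⌋ = $38,233. Book value $38,234.
Accumulated through year 2 = $152,934 − $38,234 = $114,700.

$114,700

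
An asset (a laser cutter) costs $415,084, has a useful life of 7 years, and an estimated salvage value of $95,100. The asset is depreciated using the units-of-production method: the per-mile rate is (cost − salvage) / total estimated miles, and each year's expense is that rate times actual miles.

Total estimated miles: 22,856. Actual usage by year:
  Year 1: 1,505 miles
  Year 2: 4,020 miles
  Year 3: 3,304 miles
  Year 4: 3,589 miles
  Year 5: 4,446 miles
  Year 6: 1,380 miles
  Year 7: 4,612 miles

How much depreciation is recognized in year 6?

Depreciable base = $415,084 − $95,100 = $319,984.
Rate = $319,984 / 22,856 miles = $14 per mile.
Year 1: 1,505 × $14 = $21,070. Book value $394,014.
Year 2: 4,020 × $14 = $56,280. Book value $337,734.
Year 3: 3,304 × $14 = $46,256. Book value $291,478.
Year 4: 3,589 × $14 = $50,246. Book value $241,232.
Year 5: 4,446 × $14 = $62,244. Book value $178,988.
Year 6: 1,380 × $14 = $19,320. Book value $159,668.

$19,320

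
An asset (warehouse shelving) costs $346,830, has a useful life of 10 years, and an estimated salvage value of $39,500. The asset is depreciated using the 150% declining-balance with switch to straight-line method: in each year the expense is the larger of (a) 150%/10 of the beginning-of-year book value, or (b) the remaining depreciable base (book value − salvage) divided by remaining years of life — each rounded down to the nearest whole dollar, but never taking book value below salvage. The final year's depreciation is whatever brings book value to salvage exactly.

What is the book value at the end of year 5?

$153,893

Depreciable base = $346,830 − $39,500 = $307,330.
Year 1: DB = ⌊$346,830 × 150%/10⌋ = $52,024; SL = ⌊$307,330/10⌋ = $30,733 → take DB $52,024. Book value $294,806.
Year 2: DB = ⌊$294,806 × 150%/10⌋ = $44,220; SL = ⌊$255,306/9⌋ = $28,367 → take DB $44,220. Book value $250,586.
Year 3: DB = ⌊$250,586 × 150%/10⌋ = $37,587; SL = ⌊$211,086/8⌋ = $26,385 → take DB $37,587. Book value $212,999.
Year 4: DB = ⌊$212,999 × 150%/10⌋ = $31,949; SL = ⌊$173,499/7⌋ = $24,785 → take DB $31,949. Book value $181,050.
Year 5: DB = ⌊$181,050 × 150%/10⌋ = $27,157; SL = ⌊$141,550/6⌋ = $23,591 → take DB $27,157. Book value $153,893.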